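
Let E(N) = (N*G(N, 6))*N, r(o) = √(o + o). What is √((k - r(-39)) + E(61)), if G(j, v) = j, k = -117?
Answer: √(226864 - I*√78) ≈ 476.3 - 0.0093*I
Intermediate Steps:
r(o) = √2*√o (r(o) = √(2*o) = √2*√o)
E(N) = N³ (E(N) = (N*N)*N = N²*N = N³)
√((k - r(-39)) + E(61)) = √((-117 - √2*√(-39)) + 61³) = √((-117 - √2*I*√39) + 226981) = √((-117 - I*√78) + 226981) = √(226864 - I*√78)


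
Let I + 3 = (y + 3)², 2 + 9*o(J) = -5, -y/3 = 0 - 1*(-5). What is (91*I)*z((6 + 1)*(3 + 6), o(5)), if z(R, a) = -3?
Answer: -38493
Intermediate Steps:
y = -15 (y = -3*(0 - 1*(-5)) = -3*(0 + 5) = -3*5 = -15)
o(J) = -7/9 (o(J) = -2/9 + (⅑)*(-5) = -2/9 - 5/9 = -7/9)
I = 141 (I = -3 + (-15 + 3)² = -3 + (-12)² = -3 + 144 = 141)
(91*I)*z((6 + 1)*(3 + 6), o(5)) = (91*141)*(-3) = 12831*(-3) = -38493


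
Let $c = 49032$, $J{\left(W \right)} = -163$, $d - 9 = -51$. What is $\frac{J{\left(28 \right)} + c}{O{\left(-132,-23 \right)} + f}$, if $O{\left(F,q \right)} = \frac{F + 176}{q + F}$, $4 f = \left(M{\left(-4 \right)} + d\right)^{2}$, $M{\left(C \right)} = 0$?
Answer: $\frac{7574695}{68311} \approx 110.89$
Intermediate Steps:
$d = -42$ ($d = 9 - 51 = -42$)
$f = 441$ ($f = \frac{\left(0 - 42\right)^{2}}{4} = \frac{\left(-42\right)^{2}}{4} = \frac{1}{4} \cdot 1764 = 441$)
$O{\left(F,q \right)} = \frac{176 + F}{F + q}$
$\frac{J{\left(28 \right)} + c}{O{\left(-132,-23 \right)} + f} = \frac{-163 + 49032}{\frac{176 - 132}{-132 - 23} + 441} = \frac{48869}{\frac{1}{-155} \cdot 44 + 441} = \frac{48869}{\left(- \frac{1}{155}\right) 44 + 441} = \frac{48869}{- \frac{44}{155} + 441} = \frac{48869}{\frac{68311}{155}} = 48869 \cdot \frac{155}{68311} = \frac{7574695}{68311}$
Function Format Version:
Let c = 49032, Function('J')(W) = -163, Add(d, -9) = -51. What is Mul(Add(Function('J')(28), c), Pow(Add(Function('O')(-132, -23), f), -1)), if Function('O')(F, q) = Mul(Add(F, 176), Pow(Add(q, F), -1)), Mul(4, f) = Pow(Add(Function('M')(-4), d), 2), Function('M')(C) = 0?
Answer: Rational(7574695, 68311) ≈ 110.89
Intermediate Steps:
d = -42 (d = Add(9, -51) = -42)
f = 441 (f = Mul(Rational(1, 4), Pow(Add(0, -42), 2)) = Mul(Rational(1, 4), Pow(-42, 2)) = Mul(Rational(1, 4), 1764) = 441)
Function('O')(F, q) = Mul(Pow(Add(F, q), -1), Add(176, F)) (Function('O')(F, q) = Mul(Add(176, F), Pow(Add(F, q), -1)) = Mul(Pow(Add(F, q), -1), Add(176, F)))
Mul(Add(Function('J')(28), c), Pow(Add(Function('O')(-132, -23), f), -1)) = Mul(Add(-163, 49032), Pow(Add(Mul(Pow(Add(-132, -23), -1), Add(176, -132)), 441), -1)) = Mul(48869, Pow(Add(Mul(Pow(-155, -1), 44), 441), -1)) = Mul(48869, Pow(Add(Mul(Rational(-1, 155), 44), 441), -1)) = Mul(48869, Pow(Add(Rational(-44, 155), 441), -1)) = Mul(48869, Pow(Rational(68311, 155), -1)) = Mul(48869, Rational(155, 68311)) = Rational(7574695, 68311)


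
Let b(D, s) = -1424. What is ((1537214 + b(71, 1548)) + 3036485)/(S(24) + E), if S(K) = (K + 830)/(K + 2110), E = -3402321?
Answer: -975723485/726055216 ≈ -1.3439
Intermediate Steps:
S(K) = (830 + K)/(2110 + K)
((1537214 + b(71, 1548)) + 3036485)/(S(24) + E) = ((1537214 - 1424) + 3036485)/((830 + 24)/(2110 + 24) - 3402321) = (1535790 + 3036485)/(854/2134 - 3402321) = 4572275/((1/2134)*854 - 3402321) = 4572275/(427/1067 - 3402321) = 4572275/(-3630276080/1067) = 4572275*(-1067/3630276080) = -975723485/726055216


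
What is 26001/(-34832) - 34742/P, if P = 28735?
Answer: -279610297/142985360 ≈ -1.9555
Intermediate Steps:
26001/(-34832) - 34742/P = 26001/(-34832) - 34742/28735 = 26001*(-1/34832) - 34742*1/28735 = -26001/34832 - 34742/28735 = -279610297/142985360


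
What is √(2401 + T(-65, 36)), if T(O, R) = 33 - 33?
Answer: 49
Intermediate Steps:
T(O, R) = 0
√(2401 + T(-65, 36)) = √(2401 + 0) = √2401 = 49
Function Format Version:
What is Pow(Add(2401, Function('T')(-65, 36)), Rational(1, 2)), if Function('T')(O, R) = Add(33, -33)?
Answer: 49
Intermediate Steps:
Function('T')(O, R) = 0
Pow(Add(2401, Function('T')(-65, 36)), Rational(1, 2)) = Pow(Add(2401, 0), Rational(1, 2)) = Pow(2401, Rational(1, 2)) = 49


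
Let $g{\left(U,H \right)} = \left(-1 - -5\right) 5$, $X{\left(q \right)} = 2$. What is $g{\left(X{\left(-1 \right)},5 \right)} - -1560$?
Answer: $1580$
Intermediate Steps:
$g{\left(U,H \right)} = 20$ ($g{\left(U,H \right)} = \left(-1 + 5\right) 5 = 4 \cdot 5 = 20$)
$g{\left(X{\left(-1 \right)},5 \right)} - -1560 = 20 - -1560 = 20 + 1560 = 1580$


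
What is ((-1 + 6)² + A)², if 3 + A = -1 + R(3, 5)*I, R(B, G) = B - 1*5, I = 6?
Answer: 81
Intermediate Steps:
R(B, G) = -5 + B (R(B, G) = B - 5 = -5 + B)
A = -16 (A = -3 + (-1 + (-5 + 3)*6) = -3 + (-1 - 2*6) = -3 + (-1 - 12) = -3 - 13 = -16)
((-1 + 6)² + A)² = ((-1 + 6)² - 16)² = (5² - 16)² = (25 - 16)² = 9² = 81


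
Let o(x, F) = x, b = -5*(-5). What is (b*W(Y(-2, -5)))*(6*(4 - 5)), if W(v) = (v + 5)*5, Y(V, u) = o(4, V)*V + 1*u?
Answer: 6000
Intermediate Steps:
b = 25
Y(V, u) = u + 4*V (Y(V, u) = 4*V + 1*u = 4*V + u = u + 4*V)
W(v) = 25 + 5*v (W(v) = (5 + v)*5 = 25 + 5*v)
(b*W(Y(-2, -5)))*(6*(4 - 5)) = (25*(25 + 5*(-5 + 4*(-2))))*(6*(4 - 5)) = (25*(25 + 5*(-5 - 8)))*(6*(-1)) = (25*(25 + 5*(-13)))*(-6) = (25*(25 - 65))*(-6) = (25*(-40))*(-6) = -1000*(-6) = 6000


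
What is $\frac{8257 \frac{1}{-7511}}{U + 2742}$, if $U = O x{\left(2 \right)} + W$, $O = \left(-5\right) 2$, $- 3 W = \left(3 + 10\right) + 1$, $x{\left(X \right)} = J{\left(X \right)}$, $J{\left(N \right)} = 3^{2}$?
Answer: $- \frac{24771}{59652362} \approx -0.00041526$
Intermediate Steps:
$J{\left(N \right)} = 9$
$x{\left(X \right)} = 9$
$W = - \frac{14}{3}$ ($W = - \frac{\left(3 + 10\right) + 1}{3} = - \frac{13 + 1}{3} = \left(- \frac{1}{3}\right) 14 = - \frac{14}{3} \approx -4.6667$)
$O = -10$
$U = - \frac{284}{3}$ ($U = \left(-10\right) 9 - \frac{14}{3} = -90 - \frac{14}{3} = - \frac{284}{3} \approx -94.667$)
$\frac{8257 \frac{1}{-7511}}{U + 2742} = \frac{8257 \frac{1}{-7511}}{- \frac{284}{3} + 2742} = \frac{8257 \left(- \frac{1}{7511}\right)}{\frac{7942}{3}} = \left(- \frac{8257}{7511}\right) \frac{3}{7942} = - \frac{24771}{59652362}$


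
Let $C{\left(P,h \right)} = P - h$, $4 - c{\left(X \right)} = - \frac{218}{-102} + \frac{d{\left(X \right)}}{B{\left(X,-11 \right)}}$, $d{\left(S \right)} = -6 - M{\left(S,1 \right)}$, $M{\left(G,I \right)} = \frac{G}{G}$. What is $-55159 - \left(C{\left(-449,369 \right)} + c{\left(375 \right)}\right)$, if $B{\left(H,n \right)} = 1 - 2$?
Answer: $- \frac{2771129}{51} \approx -54336.0$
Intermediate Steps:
$M{\left(G,I \right)} = 1$
$B{\left(H,n \right)} = -1$
$d{\left(S \right)} = -7$ ($d{\left(S \right)} = -6 - 1 = -7$)
$c{\left(X \right)} = - \frac{262}{51}$ ($c{\left(X \right)} = 4 - \left(- \frac{218}{-102} - \frac{7}{-1}\right) = 4 - \left(\left(-218\right) \left(- \frac{1}{102}\right) - -7\right) = 4 - \left(\frac{109}{51} + 7\right) = 4 - \frac{466}{51} = - \frac{262}{51}$)
$-55159 - \left(C{\left(-449,369 \right)} + c{\left(375 \right)}\right) = -55159 - \left(\left(-449 - 369\right) - \frac{262}{51}\right) = -55159 - \left(-818 - \frac{262}{51}\right) = -55159 - - \frac{41980}{51} = -55159 + \frac{41980}{51} = - \frac{2771129}{51}$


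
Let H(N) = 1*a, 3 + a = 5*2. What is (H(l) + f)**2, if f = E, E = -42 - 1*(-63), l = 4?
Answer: 784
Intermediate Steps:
E = 21 (E = -42 + 63 = 21)
f = 21
a = 7 (a = -3 + 5*2 = -3 + 10 = 7)
H(N) = 7 (H(N) = 1*7 = 7)
(H(l) + f)**2 = (7 + 21)**2 = 28**2 = 784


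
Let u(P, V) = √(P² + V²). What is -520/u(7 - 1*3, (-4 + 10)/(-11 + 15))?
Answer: -1040*√73/73 ≈ -121.72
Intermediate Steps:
-520/u(7 - 1*3, (-4 + 10)/(-11 + 15)) = -520/√((7 - 1*3)² + ((-4 + 10)/(-11 + 15))²) = -520/√((7 - 3)² + (6/4)²) = -520/√(4² + (6*(¼))²) = -520/√(16 + (3/2)²) = -520/√(16 + 9/4) = -520*2*√73/73 = -1040*√73/73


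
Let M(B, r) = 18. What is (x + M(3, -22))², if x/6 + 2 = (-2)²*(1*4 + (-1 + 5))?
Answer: 39204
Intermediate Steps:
x = 180 (x = -12 + 6*((-2)²*(1*4 + (-1 + 5))) = -12 + 6*(4*(4 + 4)) = -12 + 6*(4*8) = -12 + 6*32 = -12 + 192 = 180)
(x + M(3, -22))² = (180 + 18)² = 198² = 39204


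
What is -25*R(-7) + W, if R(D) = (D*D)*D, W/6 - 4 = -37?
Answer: 8377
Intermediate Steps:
W = -198 (W = 24 + 6*(-37) = 24 - 222 = -198)
R(D) = D**3 (R(D) = D**2*D = D**3)
-25*R(-7) + W = -25*(-7)**3 - 198 = -25*(-343) - 198 = 8575 - 198 = 8377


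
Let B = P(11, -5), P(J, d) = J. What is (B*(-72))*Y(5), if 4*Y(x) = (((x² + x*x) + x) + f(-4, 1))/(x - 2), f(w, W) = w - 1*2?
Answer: -3234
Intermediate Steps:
f(w, W) = -2 + w (f(w, W) = w - 2 = -2 + w)
B = 11
Y(x) = (-6 + x + 2*x²)/(4*(-2 + x)) (Y(x) = ((((x² + x*x) + x) + (-2 - 4))/(x - 2))/4 = ((((x² + x²) + x) - 6)/(-2 + x))/4 = (((2*x² + x) - 6)/(-2 + x))/4 = (((x + 2*x²) - 6)/(-2 + x))/4 = ((-6 + x + 2*x²)/(-2 + x))/4 = (-6 + x + 2*x²)/(4*(-2 + x)))
(B*(-72))*Y(5) = (11*(-72))*((-6 + 5 + 2*5²)/(4*(-2 + 5))) = -198*(-6 + 5 + 2*25)/3 = -198*(-6 + 5 + 50)/3 = -198*49/3 = -792*49/12 = -3234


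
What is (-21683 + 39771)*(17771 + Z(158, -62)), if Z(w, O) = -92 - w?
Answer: 316919848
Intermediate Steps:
(-21683 + 39771)*(17771 + Z(158, -62)) = (-21683 + 39771)*(17771 + (-92 - 1*158)) = 18088*(17771 + (-92 - 158)) = 18088*(17771 - 250) = 18088*17521 = 316919848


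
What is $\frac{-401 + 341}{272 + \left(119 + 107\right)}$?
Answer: $- \frac{10}{83} \approx -0.12048$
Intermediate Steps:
$\frac{-401 + 341}{272 + \left(119 + 107\right)} = - \frac{60}{272 + 226} = - \frac{60}{498} = \left(-60\right) \frac{1}{498} = - \frac{10}{83}$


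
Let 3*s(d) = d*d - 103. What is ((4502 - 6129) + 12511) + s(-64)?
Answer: 12215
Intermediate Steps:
s(d) = -103/3 + d²/3 (s(d) = (d*d - 103)/3 = (d² - 103)/3 = (-103 + d²)/3 = -103/3 + d²/3)
((4502 - 6129) + 12511) + s(-64) = ((4502 - 6129) + 12511) + (-103/3 + (⅓)*(-64)²) = (-1627 + 12511) + (-103/3 + (⅓)*4096) = 10884 + (-103/3 + 4096/3) = 10884 + 1331 = 12215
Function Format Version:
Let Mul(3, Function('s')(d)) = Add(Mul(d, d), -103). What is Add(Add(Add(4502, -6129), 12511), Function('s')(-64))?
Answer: 12215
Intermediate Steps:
Function('s')(d) = Add(Rational(-103, 3), Mul(Rational(1, 3), Pow(d, 2))) (Function('s')(d) = Mul(Rational(1, 3), Add(Mul(d, d), -103)) = Mul(Rational(1, 3), Add(Pow(d, 2), -103)) = Mul(Rational(1, 3), Add(-103, Pow(d, 2))) = Add(Rational(-103, 3), Mul(Rational(1, 3), Pow(d, 2))))
Add(Add(Add(4502, -6129), 12511), Function('s')(-64)) = Add(Add(Add(4502, -6129), 12511), Add(Rational(-103, 3), Mul(Rational(1, 3), Pow(-64, 2)))) = Add(Add(-1627, 12511), Add(Rational(-103, 3), Mul(Rational(1, 3), 4096))) = Add(10884, Add(Rational(-103, 3), Rational(4096, 3))) = Add(10884, 1331) = 12215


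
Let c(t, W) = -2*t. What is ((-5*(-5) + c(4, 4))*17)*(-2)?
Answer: -578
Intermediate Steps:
((-5*(-5) + c(4, 4))*17)*(-2) = ((-5*(-5) - 2*4)*17)*(-2) = ((25 - 8)*17)*(-2) = (17*17)*(-2) = 289*(-2) = -578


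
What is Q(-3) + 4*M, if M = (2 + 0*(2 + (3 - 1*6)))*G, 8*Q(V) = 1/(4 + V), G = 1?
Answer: 65/8 ≈ 8.1250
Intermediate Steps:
Q(V) = 1/(8*(4 + V))
M = 2 (M = (2 + 0*(2 + (3 - 1*6)))*1 = (2 + 0*(2 + (3 - 6)))*1 = (2 + 0*(2 - 3))*1 = (2 + 0*(-1))*1 = (2 + 0)*1 = 2*1 = 2)
Q(-3) + 4*M = 1/(8*(4 - 3)) + 4*2 = (⅛)/1 + 8 = (⅛)*1 + 8 = ⅛ + 8 = 65/8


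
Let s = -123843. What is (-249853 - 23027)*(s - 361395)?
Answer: 132411745440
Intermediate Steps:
(-249853 - 23027)*(s - 361395) = (-249853 - 23027)*(-123843 - 361395) = -272880*(-485238) = 132411745440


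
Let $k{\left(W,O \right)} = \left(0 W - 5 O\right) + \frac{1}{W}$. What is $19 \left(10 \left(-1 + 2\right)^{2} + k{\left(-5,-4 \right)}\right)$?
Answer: $\frac{2831}{5} \approx 566.2$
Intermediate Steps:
$k{\left(W,O \right)} = \frac{1}{W} - 5 O$ ($k{\left(W,O \right)} = \left(0 - 5 O\right) + \frac{1}{W} = - 5 O + \frac{1}{W} = \frac{1}{W} - 5 O$)
$19 \left(10 \left(-1 + 2\right)^{2} + k{\left(-5,-4 \right)}\right) = 19 \left(10 \left(-1 + 2\right)^{2} + \left(\frac{1}{-5} - -20\right)\right) = 19 \left(10 \cdot 1^{2} + \left(- \frac{1}{5} + 20\right)\right) = 19 \left(10 \cdot 1 + \frac{99}{5}\right) = 19 \left(10 + \frac{99}{5}\right) = 19 \cdot \frac{149}{5} = \frac{2831}{5}$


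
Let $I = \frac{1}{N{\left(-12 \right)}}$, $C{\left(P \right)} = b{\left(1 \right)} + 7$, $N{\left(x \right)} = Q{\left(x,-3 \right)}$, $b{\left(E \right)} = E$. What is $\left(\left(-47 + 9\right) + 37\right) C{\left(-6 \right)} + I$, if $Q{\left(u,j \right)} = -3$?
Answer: $- \frac{25}{3} \approx -8.3333$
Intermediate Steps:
$N{\left(x \right)} = -3$
$C{\left(P \right)} = 8$ ($C{\left(P \right)} = 1 + 7 = 8$)
$I = - \frac{1}{3}$ ($I = \frac{1}{-3} = - \frac{1}{3} \approx -0.33333$)
$\left(\left(-47 + 9\right) + 37\right) C{\left(-6 \right)} + I = \left(\left(-47 + 9\right) + 37\right) 8 - \frac{1}{3} = \left(-38 + 37\right) 8 - \frac{1}{3} = \left(-1\right) 8 - \frac{1}{3} = -8 - \frac{1}{3} = - \frac{25}{3}$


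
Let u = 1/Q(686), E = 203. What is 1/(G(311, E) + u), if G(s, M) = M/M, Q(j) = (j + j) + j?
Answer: 2058/2059 ≈ 0.99951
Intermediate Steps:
Q(j) = 3*j (Q(j) = 2*j + j = 3*j)
u = 1/2058 (u = 1/(3*686) = 1/2058 ≈ 0.00048591)
G(s, M) = 1
1/(G(311, E) + u) = 1/(1 + 1/2058) = 1/(2059/2058) = 2058/2059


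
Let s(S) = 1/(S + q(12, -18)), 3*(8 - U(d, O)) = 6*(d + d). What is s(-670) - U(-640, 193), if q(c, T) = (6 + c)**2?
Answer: -888529/346 ≈ -2568.0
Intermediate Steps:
U(d, O) = 8 - 4*d (U(d, O) = 8 - 2*(d + d) = 8 - 2*2*d = 8 - 4*d)
s(S) = 1/(324 + S) (s(S) = 1/(S + (6 + 12)**2) = 1/(S + 18**2) = 1/(S + 324) = 1/(324 + S))
s(-670) - U(-640, 193) = 1/(324 - 670) - (8 - 4*(-640)) = 1/(-346) - (8 + 2560) = -1/346 - 1*2568 = -1/346 - 2568 = -888529/346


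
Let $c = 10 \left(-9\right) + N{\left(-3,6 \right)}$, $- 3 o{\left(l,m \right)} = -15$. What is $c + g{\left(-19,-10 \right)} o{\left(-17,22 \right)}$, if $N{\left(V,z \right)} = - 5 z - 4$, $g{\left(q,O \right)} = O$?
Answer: $-174$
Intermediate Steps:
$o{\left(l,m \right)} = 5$ ($o{\left(l,m \right)} = \left(- \frac{1}{3}\right) \left(-15\right) = 5$)
$N{\left(V,z \right)} = -4 - 5 z$
$c = -124$ ($c = 10 \left(-9\right) - 34 = -90 - 34 = -124$)
$c + g{\left(-19,-10 \right)} o{\left(-17,22 \right)} = -124 - 50 = -174$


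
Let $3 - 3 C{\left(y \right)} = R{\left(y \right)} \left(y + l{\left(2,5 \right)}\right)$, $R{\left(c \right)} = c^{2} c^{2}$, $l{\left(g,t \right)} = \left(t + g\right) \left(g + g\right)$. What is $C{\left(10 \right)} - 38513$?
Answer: $- \frac{495536}{3} \approx -1.6518 \cdot 10^{5}$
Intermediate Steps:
$l{\left(g,t \right)} = 2 g \left(g + t\right)$ ($l{\left(g,t \right)} = \left(g + t\right) 2 g = 2 g \left(g + t\right)$)
$R{\left(c \right)} = c^{4}$
$C{\left(y \right)} = 1 - \frac{y^{4} \left(28 + y\right)}{3}$ ($C{\left(y \right)} = 1 - \frac{y^{4} \left(y + 2 \cdot 2 \left(2 + 5\right)\right)}{3} = 1 - \frac{y^{4} \left(y + 2 \cdot 2 \cdot 7\right)}{3} = 1 - \frac{y^{4} \left(y + 28\right)}{3} = 1 - \frac{y^{4} \left(28 + y\right)}{3}$)
$C{\left(10 \right)} - 38513 = \left(1 - \frac{28 \cdot 10^{4}}{3} - \frac{10^{5}}{3}\right) - 38513 = \left(1 - \frac{280000}{3} - \frac{100000}{3}\right) - 38513 = - \frac{379997}{3} - 38513 = - \frac{495536}{3}$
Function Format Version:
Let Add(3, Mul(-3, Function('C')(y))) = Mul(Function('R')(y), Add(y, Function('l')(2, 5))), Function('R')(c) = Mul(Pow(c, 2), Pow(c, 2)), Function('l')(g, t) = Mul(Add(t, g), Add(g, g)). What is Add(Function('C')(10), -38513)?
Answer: Rational(-495536, 3) ≈ -1.6518e+5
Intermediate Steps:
Function('l')(g, t) = Mul(2, g, Add(g, t)) (Function('l')(g, t) = Mul(Add(g, t), Mul(2, g)) = Mul(2, g, Add(g, t)))
Function('R')(c) = Pow(c, 4)
Function('C')(y) = Add(1, Mul(Rational(-1, 3), Pow(y, 4), Add(28, y))) (Function('C')(y) = Add(1, Mul(Rational(-1, 3), Mul(Pow(y, 4), Add(y, Mul(2, 2, Add(2, 5)))))) = Add(1, Mul(Rational(-1, 3), Mul(Pow(y, 4), Add(y, Mul(2, 2, 7))))) = Add(1, Mul(Rational(-1, 3), Mul(Pow(y, 4), Add(y, 28)))) = Add(1, Mul(Rational(-1, 3), Mul(Pow(y, 4), Add(28, y)))) = Add(1, Mul(Rational(-1, 3), Pow(y, 4), Add(28, y))))
Add(Function('C')(10), -38513) = Add(Add(1, Mul(Rational(-28, 3), Pow(10, 4)), Mul(Rational(-1, 3), Pow(10, 5))), -38513) = Add(Add(1, Mul(Rational(-28, 3), 10000), Mul(Rational(-1, 3), 100000)), -38513) = Add(Add(1, Rational(-280000, 3), Rational(-100000, 3)), -38513) = Add(Rational(-379997, 3), -38513) = Rational(-495536, 3)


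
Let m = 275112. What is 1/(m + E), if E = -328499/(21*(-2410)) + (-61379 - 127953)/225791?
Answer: 11427282510/3143847135916309 ≈ 3.6348e-6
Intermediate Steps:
E = 64590025189/11427282510 (E = -328499/(-50610) - 189332*1/225791 = -328499*(-1/50610) - 189332/225791 = 328499/50610 - 189332/225791 = 64590025189/11427282510 ≈ 5.6523)
1/(m + E) = 1/(275112 + 64590025189/11427282510) = 1/(3143847135916309/11427282510) = 11427282510/3143847135916309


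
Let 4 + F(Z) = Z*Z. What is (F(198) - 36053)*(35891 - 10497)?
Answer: 79914918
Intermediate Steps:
F(Z) = -4 + Z**2 (F(Z) = -4 + Z*Z = -4 + Z**2)
(F(198) - 36053)*(35891 - 10497) = ((-4 + 198**2) - 36053)*(35891 - 10497) = ((-4 + 39204) - 36053)*25394 = (39200 - 36053)*25394 = 3147*25394 = 79914918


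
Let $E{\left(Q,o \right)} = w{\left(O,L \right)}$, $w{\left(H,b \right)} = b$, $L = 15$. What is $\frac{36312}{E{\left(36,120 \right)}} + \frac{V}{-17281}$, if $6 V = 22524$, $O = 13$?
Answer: $\frac{209150454}{86405} \approx 2420.6$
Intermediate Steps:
$E{\left(Q,o \right)} = 15$
$V = 3754$ ($V = \frac{1}{6} \cdot 22524 = 3754$)
$\frac{36312}{E{\left(36,120 \right)}} + \frac{V}{-17281} = \frac{36312}{15} + \frac{3754}{-17281} = 36312 \cdot \frac{1}{15} + 3754 \left(- \frac{1}{17281}\right) = \frac{12104}{5} - \frac{3754}{17281} = \frac{209150454}{86405}$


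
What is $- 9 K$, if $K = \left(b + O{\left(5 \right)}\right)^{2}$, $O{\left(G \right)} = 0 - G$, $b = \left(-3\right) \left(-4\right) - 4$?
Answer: $-81$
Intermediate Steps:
$b = 8$ ($b = 12 - 4 = 8$)
$O{\left(G \right)} = - G$
$K = 9$ ($K = \left(8 - 5\right)^{2} = 3^{2} = 9$)
$- 9 K = \left(-9\right) 9 = -81$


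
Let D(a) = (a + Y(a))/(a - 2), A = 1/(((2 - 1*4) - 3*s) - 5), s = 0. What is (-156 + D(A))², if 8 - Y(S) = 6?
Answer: 5536609/225 ≈ 24607.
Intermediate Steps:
A = -⅐ (A = 1/(((2 - 1*4) - 3*0) - 5) = 1/(((2 - 4) + 0) - 5) = 1/((-2 + 0) - 5) = 1/(-2 - 5) = 1/(-7) = -⅐ ≈ -0.14286)
Y(S) = 2 (Y(S) = 8 - 1*6 = 8 - 6 = 2)
D(a) = (2 + a)/(-2 + a) (D(a) = (a + 2)/(a - 2) = (2 + a)/(-2 + a))
(-156 + D(A))² = (-156 + (2 - ⅐)/(-2 - ⅐))² = (-156 + (13/7)/(-15/7))² = (-156 - 7/15*13/7)² = (-156 - 13/15)² = (-2353/15)² = 5536609/225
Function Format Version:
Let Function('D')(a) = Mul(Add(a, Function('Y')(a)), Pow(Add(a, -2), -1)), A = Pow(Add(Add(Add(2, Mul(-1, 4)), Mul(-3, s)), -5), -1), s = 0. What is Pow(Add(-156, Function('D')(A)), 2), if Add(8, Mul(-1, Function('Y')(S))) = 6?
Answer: Rational(5536609, 225) ≈ 24607.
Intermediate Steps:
A = Rational(-1, 7) (A = Pow(Add(Add(Add(2, Mul(-1, 4)), Mul(-3, 0)), -5), -1) = Pow(Add(Add(Add(2, -4), 0), -5), -1) = Pow(Add(Add(-2, 0), -5), -1) = Pow(Add(-2, -5), -1) = Pow(-7, -1) = Rational(-1, 7) ≈ -0.14286)
Function('Y')(S) = 2 (Function('Y')(S) = Add(8, Mul(-1, 6)) = Add(8, -6) = 2)
Function('D')(a) = Mul(Pow(Add(-2, a), -1), Add(2, a)) (Function('D')(a) = Mul(Add(a, 2), Pow(Add(a, -2), -1)) = Mul(Add(2, a), Pow(Add(-2, a), -1)) = Mul(Pow(Add(-2, a), -1), Add(2, a)))
Pow(Add(-156, Function('D')(A)), 2) = Pow(Add(-156, Mul(Pow(Add(-2, Rational(-1, 7)), -1), Add(2, Rational(-1, 7)))), 2) = Pow(Add(-156, Mul(Pow(Rational(-15, 7), -1), Rational(13, 7))), 2) = Pow(Add(-156, Mul(Rational(-7, 15), Rational(13, 7))), 2) = Pow(Add(-156, Rational(-13, 15)), 2) = Pow(Rational(-2353, 15), 2) = Rational(5536609, 225)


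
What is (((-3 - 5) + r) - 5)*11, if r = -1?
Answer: -154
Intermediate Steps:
(((-3 - 5) + r) - 5)*11 = (((-3 - 5) - 1) - 5)*11 = ((-8 - 1) - 5)*11 = (-9 - 5)*11 = -14*11 = -154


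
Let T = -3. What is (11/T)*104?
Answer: -1144/3 ≈ -381.33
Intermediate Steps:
(11/T)*104 = (11/(-3))*104 = -⅓*11*104 = -11/3*104 = -1144/3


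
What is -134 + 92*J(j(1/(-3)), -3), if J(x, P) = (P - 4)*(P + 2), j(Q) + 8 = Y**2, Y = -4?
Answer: 510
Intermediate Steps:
j(Q) = 8 (j(Q) = -8 + (-4)**2 = -8 + 16 = 8)
J(x, P) = (-4 + P)*(2 + P)
-134 + 92*J(j(1/(-3)), -3) = -134 + 92*(-8 + (-3)**2 - 2*(-3)) = -134 + 92*(-8 + 9 + 6) = -134 + 92*7 = -134 + 644 = 510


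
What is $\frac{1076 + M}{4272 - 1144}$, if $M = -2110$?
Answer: $- \frac{517}{1564} \approx -0.33056$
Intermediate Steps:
$\frac{1076 + M}{4272 - 1144} = \frac{1076 - 2110}{4272 - 1144} = - \frac{1034}{3128} = \left(-1034\right) \frac{1}{3128} = - \frac{517}{1564}$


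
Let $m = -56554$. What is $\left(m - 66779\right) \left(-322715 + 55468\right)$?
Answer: $32960374251$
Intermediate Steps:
$\left(m - 66779\right) \left(-322715 + 55468\right) = \left(-56554 - 66779\right) \left(-322715 + 55468\right) = \left(-123333\right) \left(-267247\right) = 32960374251$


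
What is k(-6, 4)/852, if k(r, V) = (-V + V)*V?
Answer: 0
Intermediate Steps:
k(r, V) = 0 (k(r, V) = 0*V = 0)
k(-6, 4)/852 = 0/852 = 0*(1/852) = 0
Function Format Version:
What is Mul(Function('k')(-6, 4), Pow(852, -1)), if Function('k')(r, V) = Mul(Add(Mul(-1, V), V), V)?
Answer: 0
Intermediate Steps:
Function('k')(r, V) = 0 (Function('k')(r, V) = Mul(0, V) = 0)
Mul(Function('k')(-6, 4), Pow(852, -1)) = Mul(0, Pow(852, -1)) = Mul(0, Rational(1, 852)) = 0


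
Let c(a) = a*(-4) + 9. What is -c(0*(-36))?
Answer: -9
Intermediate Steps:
c(a) = 9 - 4*a (c(a) = -4*a + 9 = 9 - 4*a)
-c(0*(-36)) = -(9 - 0*(-36)) = -(9 - 4*0) = -(9 + 0) = -1*9 = -9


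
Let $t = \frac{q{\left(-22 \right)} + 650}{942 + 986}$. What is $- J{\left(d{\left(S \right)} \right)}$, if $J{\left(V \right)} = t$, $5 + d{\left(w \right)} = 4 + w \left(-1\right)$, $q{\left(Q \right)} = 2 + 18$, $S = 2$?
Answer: $- \frac{335}{964} \approx -0.34751$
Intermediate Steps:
$q{\left(Q \right)} = 20$
$t = \frac{335}{964}$ ($t = \frac{20 + 650}{942 + 986} = \frac{670}{1928} = 670 \cdot \frac{1}{1928} = \frac{335}{964} \approx 0.34751$)
$d{\left(w \right)} = -1 - w$ ($d{\left(w \right)} = -5 + \left(4 + w \left(-1\right)\right) = -5 - \left(-4 + w\right) = -1 - w$)
$J{\left(V \right)} = \frac{335}{964}$
$- J{\left(d{\left(S \right)} \right)} = \left(-1\right) \frac{335}{964} = - \frac{335}{964}$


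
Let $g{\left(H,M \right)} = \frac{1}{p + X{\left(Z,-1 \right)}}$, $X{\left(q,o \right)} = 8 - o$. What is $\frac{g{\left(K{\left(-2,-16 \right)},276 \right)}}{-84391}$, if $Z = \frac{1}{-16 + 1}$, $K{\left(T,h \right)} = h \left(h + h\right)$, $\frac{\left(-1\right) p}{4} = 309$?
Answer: $\frac{1}{103547757} \approx 9.6574 \cdot 10^{-9}$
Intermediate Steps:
$p = -1236$ ($p = \left(-4\right) 309 = -1236$)
$K{\left(T,h \right)} = 2 h^{2}$ ($K{\left(T,h \right)} = h 2 h = 2 h^{2}$)
$Z = - \frac{1}{15}$ ($Z = \frac{1}{-15} = - \frac{1}{15} \approx -0.066667$)
$g{\left(H,M \right)} = - \frac{1}{1227}$ ($g{\left(H,M \right)} = \frac{1}{-1236 + \left(8 - -1\right)} = \frac{1}{-1236 + \left(8 + 1\right)} = \frac{1}{-1236 + 9} = \frac{1}{-1227} = - \frac{1}{1227}$)
$\frac{g{\left(K{\left(-2,-16 \right)},276 \right)}}{-84391} = - \frac{1}{1227 \left(-84391\right)} = \left(- \frac{1}{1227}\right) \left(- \frac{1}{84391}\right) = \frac{1}{103547757}$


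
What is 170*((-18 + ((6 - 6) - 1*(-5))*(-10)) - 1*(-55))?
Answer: -2210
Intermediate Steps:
170*((-18 + ((6 - 6) - 1*(-5))*(-10)) - 1*(-55)) = 170*((-18 + (0 + 5)*(-10)) + 55) = 170*((-18 + 5*(-10)) + 55) = 170*((-18 - 50) + 55) = 170*(-68 + 55) = 170*(-13) = -2210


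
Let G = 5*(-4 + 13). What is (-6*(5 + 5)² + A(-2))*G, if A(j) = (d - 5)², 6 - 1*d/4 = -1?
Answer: -3195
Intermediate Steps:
d = 28 (d = 24 - 4*(-1) = 24 + 4 = 28)
G = 45 (G = 5*9 = 45)
A(j) = 529 (A(j) = (28 - 5)² = 23² = 529)
(-6*(5 + 5)² + A(-2))*G = (-6*(5 + 5)² + 529)*45 = (-6*10² + 529)*45 = (-6*100 + 529)*45 = (-600 + 529)*45 = -71*45 = -3195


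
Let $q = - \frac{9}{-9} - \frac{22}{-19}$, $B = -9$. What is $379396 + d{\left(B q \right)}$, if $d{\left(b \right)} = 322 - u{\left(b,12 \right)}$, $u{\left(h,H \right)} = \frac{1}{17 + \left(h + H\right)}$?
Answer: $\frac{69108657}{182} \approx 3.7972 \cdot 10^{5}$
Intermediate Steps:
$u{\left(h,H \right)} = \frac{1}{17 + H + h}$ ($u{\left(h,H \right)} = \frac{1}{17 + \left(H + h\right)} = \frac{1}{17 + H + h}$)
$q = \frac{41}{19}$ ($q = \left(-9\right) \left(- \frac{1}{9}\right) - - \frac{22}{19} = 1 + \frac{22}{19} = \frac{41}{19} \approx 2.1579$)
$d{\left(b \right)} = 322 - \frac{1}{29 + b}$ ($d{\left(b \right)} = 322 - \frac{1}{17 + 12 + b} = 322 - \frac{1}{29 + b}$)
$379396 + d{\left(B q \right)} = 379396 + \frac{9337 + 322 \left(\left(-9\right) \frac{41}{19}\right)}{29 - \frac{369}{19}} = 379396 + \frac{9337 + 322 \left(- \frac{369}{19}\right)}{29 - \frac{369}{19}} = 379396 + \frac{9337 - \frac{118818}{19}}{\frac{182}{19}} = 379396 + \frac{19}{182} \cdot \frac{58585}{19} = 379396 + \frac{58585}{182} = \frac{69108657}{182}$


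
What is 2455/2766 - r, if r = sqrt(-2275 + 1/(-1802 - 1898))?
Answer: 2455/2766 - I*sqrt(311447537)/370 ≈ 0.88756 - 47.697*I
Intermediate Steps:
r = I*sqrt(311447537)/370 (r = sqrt(-2275 + 1/(-3700)) = sqrt(-2275 - 1/3700) = sqrt(-8417501/3700) = I*sqrt(311447537)/370 ≈ 47.697*I)
2455/2766 - r = 2455/2766 - I*sqrt(311447537)/370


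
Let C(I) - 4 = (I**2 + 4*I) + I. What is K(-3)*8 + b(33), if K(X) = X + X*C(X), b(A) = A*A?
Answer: 1113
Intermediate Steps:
C(I) = 4 + I**2 + 5*I (C(I) = 4 + ((I**2 + 4*I) + I) = 4 + (I**2 + 5*I) = 4 + I**2 + 5*I)
b(A) = A**2
K(X) = X + X*(4 + X**2 + 5*X)
K(-3)*8 + b(33) = -3*(5 + (-3)**2 + 5*(-3))*8 + 33**2 = -3*(5 + 9 - 15)*8 + 1089 = -3*(-1)*8 + 1089 = 3*8 + 1089 = 24 + 1089 = 1113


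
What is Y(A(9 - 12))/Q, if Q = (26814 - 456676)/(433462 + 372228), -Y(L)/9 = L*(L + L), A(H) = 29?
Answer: 6098267610/214931 ≈ 28373.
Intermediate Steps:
Y(L) = -18*L² (Y(L) = -9*L*(L + L) = -9*L*2*L = -18*L²)
Q = -214931/402845 (Q = -429862/805690 = -429862*1/805690 = -214931/402845 ≈ -0.53353)
Y(A(9 - 12))/Q = (-18*29²)/(-214931/402845) = -18*841*(-402845/214931) = -15138*(-402845/214931) = 6098267610/214931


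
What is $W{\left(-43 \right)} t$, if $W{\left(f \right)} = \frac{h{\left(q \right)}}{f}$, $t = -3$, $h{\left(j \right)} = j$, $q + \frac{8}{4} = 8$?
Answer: $\frac{18}{43} \approx 0.4186$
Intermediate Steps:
$q = 6$ ($q = -2 + 8 = 6$)
$W{\left(f \right)} = \frac{6}{f}$
$W{\left(-43 \right)} t = \frac{6}{-43} \left(-3\right) = 6 \left(- \frac{1}{43}\right) \left(-3\right) = \left(- \frac{6}{43}\right) \left(-3\right) = \frac{18}{43}$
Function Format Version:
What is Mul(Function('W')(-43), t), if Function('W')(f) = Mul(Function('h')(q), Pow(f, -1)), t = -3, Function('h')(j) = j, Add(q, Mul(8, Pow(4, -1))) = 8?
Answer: Rational(18, 43) ≈ 0.41860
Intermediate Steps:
q = 6 (q = Add(-2, 8) = 6)
Function('W')(f) = Mul(6, Pow(f, -1))
Mul(Function('W')(-43), t) = Mul(Mul(6, Pow(-43, -1)), -3) = Mul(Mul(6, Rational(-1, 43)), -3) = Mul(Rational(-6, 43), -3) = Rational(18, 43)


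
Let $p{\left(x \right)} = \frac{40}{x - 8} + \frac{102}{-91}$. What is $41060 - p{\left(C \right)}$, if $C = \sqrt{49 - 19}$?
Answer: $\frac{63536114}{1547} + \frac{20 \sqrt{30}}{17} \approx 41077.0$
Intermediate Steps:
$C = \sqrt{30} \approx 5.4772$
$p{\left(x \right)} = - \frac{102}{91} + \frac{40}{-8 + x}$ ($p{\left(x \right)} = \frac{40}{-8 + x} + 102 \left(- \frac{1}{91}\right) = \frac{40}{-8 + x} - \frac{102}{91} = - \frac{102}{91} + \frac{40}{-8 + x}$)
$41060 - p{\left(C \right)} = 41060 - \frac{2 \left(2228 - 51 \sqrt{30}\right)}{91 \left(-8 + \sqrt{30}\right)}$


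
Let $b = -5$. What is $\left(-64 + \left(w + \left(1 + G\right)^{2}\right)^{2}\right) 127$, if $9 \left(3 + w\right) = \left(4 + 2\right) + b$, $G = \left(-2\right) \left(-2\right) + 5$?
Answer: $\frac{96353884}{81} \approx 1.1896 \cdot 10^{6}$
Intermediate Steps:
$G = 9$ ($G = 4 + 5 = 9$)
$w = - \frac{26}{9}$ ($w = -3 + \frac{\left(4 + 2\right) - 5}{9} = -3 + \frac{6 - 5}{9} = -3 + \frac{1}{9} \cdot 1 = -3 + \frac{1}{9} = - \frac{26}{9} \approx -2.8889$)
$\left(-64 + \left(w + \left(1 + G\right)^{2}\right)^{2}\right) 127 = \left(-64 + \left(- \frac{26}{9} + \left(1 + 9\right)^{2}\right)^{2}\right) 127 = \left(-64 + \left(- \frac{26}{9} + 10^{2}\right)^{2}\right) 127 = \left(-64 + \left(- \frac{26}{9} + 100\right)^{2}\right) 127 = \left(-64 + \left(\frac{874}{9}\right)^{2}\right) 127 = \left(-64 + \frac{763876}{81}\right) 127 = \frac{758692}{81} \cdot 127 = \frac{96353884}{81}$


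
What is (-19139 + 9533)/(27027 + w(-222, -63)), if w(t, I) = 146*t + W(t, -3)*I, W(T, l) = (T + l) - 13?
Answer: -3202/3203 ≈ -0.99969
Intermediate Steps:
W(T, l) = -13 + T + l
w(t, I) = 146*t + I*(-16 + t) (w(t, I) = 146*t + (-13 + t - 3)*I = 146*t + (-16 + t)*I = 146*t + I*(-16 + t))
(-19139 + 9533)/(27027 + w(-222, -63)) = (-19139 + 9533)/(27027 + (146*(-222) - 63*(-16 - 222))) = -9606/(27027 + (-32412 - 63*(-238))) = -9606/(27027 + (-32412 + 14994)) = -9606/(27027 - 17418) = -9606/9609 = -9606*1/9609 = -3202/3203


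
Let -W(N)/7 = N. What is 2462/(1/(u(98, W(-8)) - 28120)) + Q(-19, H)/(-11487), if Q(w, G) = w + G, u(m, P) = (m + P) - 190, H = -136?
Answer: -796279666909/11487 ≈ -6.9320e+7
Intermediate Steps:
W(N) = -7*N
u(m, P) = -190 + P + m (u(m, P) = (P + m) - 190 = -190 + P + m)
Q(w, G) = G + w
2462/(1/(u(98, W(-8)) - 28120)) + Q(-19, H)/(-11487) = 2462/(1/((-190 - 7*(-8) + 98) - 28120)) + (-136 - 19)/(-11487) = 2462/(1/((-190 + 56 + 98) - 28120)) - 155*(-1/11487) = 2462/(1/(-36 - 28120)) + 155/11487 = 2462/(1/(-28156)) + 155/11487 = 2462/(-1/28156) + 155/11487 = 2462*(-28156) + 155/11487 = -69320072 + 155/11487 = -796279666909/11487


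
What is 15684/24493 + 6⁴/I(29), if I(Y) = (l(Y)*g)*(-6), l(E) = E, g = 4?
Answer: -867786/710297 ≈ -1.2217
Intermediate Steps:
I(Y) = -24*Y (I(Y) = (Y*4)*(-6) = (4*Y)*(-6) = -24*Y)
15684/24493 + 6⁴/I(29) = 15684/24493 + 6⁴/((-24*29)) = 15684*(1/24493) + 1296/(-696) = 15684/24493 + 1296*(-1/696) = 15684/24493 - 54/29 = -867786/710297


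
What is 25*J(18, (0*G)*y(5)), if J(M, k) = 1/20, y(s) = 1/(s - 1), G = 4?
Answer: 5/4 ≈ 1.2500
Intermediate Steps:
y(s) = 1/(-1 + s)
J(M, k) = 1/20
25*J(18, (0*G)*y(5)) = 25*(1/20) = 5/4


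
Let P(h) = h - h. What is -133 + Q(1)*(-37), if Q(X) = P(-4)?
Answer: -133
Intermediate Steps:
P(h) = 0
Q(X) = 0
-133 + Q(1)*(-37) = -133 + 0*(-37) = -133 + 0 = -133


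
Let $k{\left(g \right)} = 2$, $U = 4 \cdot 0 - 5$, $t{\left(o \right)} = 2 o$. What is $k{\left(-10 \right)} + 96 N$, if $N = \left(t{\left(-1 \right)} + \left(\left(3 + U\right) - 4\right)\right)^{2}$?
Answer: $6146$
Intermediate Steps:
$U = -5$ ($U = 0 - 5 = -5$)
$N = 64$ ($N = \left(2 \left(-1\right) + \left(\left(3 - 5\right) - 4\right)\right)^{2} = \left(-2 - 6\right)^{2} = \left(-8\right)^{2} = 64$)
$k{\left(-10 \right)} + 96 N = 2 + 96 \cdot 64 = 2 + 6144 = 6146$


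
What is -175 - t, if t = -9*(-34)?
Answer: -481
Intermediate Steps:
t = 306
-175 - t = -175 - 1*306 = -175 - 306 = -481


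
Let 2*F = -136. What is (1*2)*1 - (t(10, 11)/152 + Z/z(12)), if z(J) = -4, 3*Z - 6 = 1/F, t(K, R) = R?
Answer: 37619/15504 ≈ 2.4264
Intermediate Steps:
F = -68 (F = (1/2)*(-136) = -68)
Z = 407/204 (Z = 2 + (1/3)/(-68) = 2 + (1/3)*(-1/68) = 2 - 1/204 = 407/204 ≈ 1.9951)
(1*2)*1 - (t(10, 11)/152 + Z/z(12)) = (1*2)*1 - (11/152 + (407/204)/(-4)) = 2*1 - (11*(1/152) + (407/204)*(-1/4)) = 2 - (11/152 - 407/816) = 2 - 1*(-6611/15504) = 2 + 6611/15504 = 37619/15504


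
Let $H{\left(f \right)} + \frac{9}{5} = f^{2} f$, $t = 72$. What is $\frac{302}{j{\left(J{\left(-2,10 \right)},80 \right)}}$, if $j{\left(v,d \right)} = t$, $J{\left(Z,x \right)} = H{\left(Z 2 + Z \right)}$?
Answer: $\frac{151}{36} \approx 4.1944$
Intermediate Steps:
$H{\left(f \right)} = - \frac{9}{5} + f^{3}$ ($H{\left(f \right)} = - \frac{9}{5} + f^{2} f = - \frac{9}{5} + f^{3}$)
$J{\left(Z,x \right)} = - \frac{9}{5} + 27 Z^{3}$ ($J{\left(Z,x \right)} = - \frac{9}{5} + \left(Z 2 + Z\right)^{3} = - \frac{9}{5} + \left(2 Z + Z\right)^{3} = - \frac{9}{5} + \left(3 Z\right)^{3} = - \frac{9}{5} + 27 Z^{3}$)
$j{\left(v,d \right)} = 72$
$\frac{302}{j{\left(J{\left(-2,10 \right)},80 \right)}} = \frac{302}{72} = 302 \cdot \frac{1}{72} = \frac{151}{36}$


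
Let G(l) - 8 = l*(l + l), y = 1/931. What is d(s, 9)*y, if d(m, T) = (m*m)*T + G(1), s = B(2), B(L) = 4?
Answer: 22/133 ≈ 0.16541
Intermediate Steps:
s = 4
y = 1/931 ≈ 0.0010741
G(l) = 8 + 2*l² (G(l) = 8 + l*(l + l) = 8 + l*(2*l) = 8 + 2*l²)
d(m, T) = 10 + T*m² (d(m, T) = (m*m)*T + (8 + 2*1²) = m²*T + (8 + 2*1) = T*m² + (8 + 2) = T*m² + 10 = 10 + T*m²)
d(s, 9)*y = (10 + 9*4²)*(1/931) = (10 + 9*16)*(1/931) = (10 + 144)*(1/931) = 154*(1/931) = 22/133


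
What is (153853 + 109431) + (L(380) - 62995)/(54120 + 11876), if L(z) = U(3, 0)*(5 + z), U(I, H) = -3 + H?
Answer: 8687813357/32998 ≈ 2.6328e+5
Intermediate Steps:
L(z) = -15 - 3*z (L(z) = (-3 + 0)*(5 + z) = -3*(5 + z) = -15 - 3*z)
(153853 + 109431) + (L(380) - 62995)/(54120 + 11876) = (153853 + 109431) + ((-15 - 3*380) - 62995)/(54120 + 11876) = 263284 + ((-15 - 1140) - 62995)/65996 = 263284 + (-1155 - 62995)*(1/65996) = 263284 - 64150*1/65996 = 263284 - 32075/32998 = 8687813357/32998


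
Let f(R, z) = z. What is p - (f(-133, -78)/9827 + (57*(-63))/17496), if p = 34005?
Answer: 216541661015/6367896 ≈ 34005.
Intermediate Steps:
p - (f(-133, -78)/9827 + (57*(-63))/17496) = 34005 - (-78/9827 + (57*(-63))/17496) = 34005 - (-78*1/9827 - 3591*1/17496) = 34005 - (-78/9827 - 133/648) = 34005 - 1*(-1357535/6367896) = 34005 + 1357535/6367896 = 216541661015/6367896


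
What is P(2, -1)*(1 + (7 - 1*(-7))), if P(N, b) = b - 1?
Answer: -30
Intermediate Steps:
P(N, b) = -1 + b
P(2, -1)*(1 + (7 - 1*(-7))) = (-1 - 1)*(1 + (7 - 1*(-7))) = -2*(1 + (7 + 7)) = -2*(1 + 14) = -2*15 = -30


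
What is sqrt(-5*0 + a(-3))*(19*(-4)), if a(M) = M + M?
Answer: -76*I*sqrt(6) ≈ -186.16*I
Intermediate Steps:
a(M) = 2*M
sqrt(-5*0 + a(-3))*(19*(-4)) = sqrt(-5*0 + 2*(-3))*(19*(-4)) = sqrt(0 - 6)*(-76) = sqrt(-6)*(-76) = (I*sqrt(6))*(-76) = -76*I*sqrt(6)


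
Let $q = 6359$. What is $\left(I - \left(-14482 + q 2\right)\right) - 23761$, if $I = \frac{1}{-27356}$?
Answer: $- \frac{601749933}{27356} \approx -21997.0$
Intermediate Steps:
$I = - \frac{1}{27356} \approx -3.6555 \cdot 10^{-5}$
$\left(I - \left(-14482 + q 2\right)\right) - 23761 = \left(- \frac{1}{27356} + \left(14482 - 6359 \cdot 2\right)\right) - 23761 = \left(- \frac{1}{27356} + \left(14482 - 12718\right)\right) - 23761 = \left(- \frac{1}{27356} + 1764\right) - 23761 = \frac{48255983}{27356} - 23761 = - \frac{601749933}{27356}$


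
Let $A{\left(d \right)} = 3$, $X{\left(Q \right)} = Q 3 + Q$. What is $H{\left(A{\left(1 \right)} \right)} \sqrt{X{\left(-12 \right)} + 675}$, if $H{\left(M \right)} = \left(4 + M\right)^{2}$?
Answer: $49 \sqrt{627} \approx 1227.0$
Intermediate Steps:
$X{\left(Q \right)} = 4 Q$ ($X{\left(Q \right)} = 3 Q + Q = 4 Q$)
$H{\left(A{\left(1 \right)} \right)} \sqrt{X{\left(-12 \right)} + 675} = \left(4 + 3\right)^{2} \sqrt{4 \left(-12\right) + 675} = 7^{2} \sqrt{-48 + 675} = 49 \sqrt{627}$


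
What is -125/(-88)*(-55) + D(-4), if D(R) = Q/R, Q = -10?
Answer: -605/8 ≈ -75.625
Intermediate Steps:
D(R) = -10/R
-125/(-88)*(-55) + D(-4) = -125/(-88)*(-55) - 10/(-4) = -125*(-1/88)*(-55) - 10*(-¼) = (125/88)*(-55) + 5/2 = -625/8 + 5/2 = -605/8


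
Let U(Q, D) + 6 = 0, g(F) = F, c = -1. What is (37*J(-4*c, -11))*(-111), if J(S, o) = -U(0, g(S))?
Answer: -24642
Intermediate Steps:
U(Q, D) = -6 (U(Q, D) = -6 + 0 = -6)
J(S, o) = 6 (J(S, o) = -1*(-6) = 6)
(37*J(-4*c, -11))*(-111) = (37*6)*(-111) = 222*(-111) = -24642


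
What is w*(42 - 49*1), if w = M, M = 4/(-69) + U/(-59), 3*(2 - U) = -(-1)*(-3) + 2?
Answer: 2779/4071 ≈ 0.68263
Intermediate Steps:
U = 7/3 (U = 2 - (-(-1)*(-3) + 2)/3 = 2 - (-1*3 + 2)/3 = 2 - (-3 + 2)/3 = 2 - ⅓*(-1) = 2 + ⅓ = 7/3 ≈ 2.3333)
M = -397/4071 (M = 4/(-69) + (7/3)/(-59) = 4*(-1/69) + (7/3)*(-1/59) = -4/69 - 7/177 = -397/4071 ≈ -0.097519)
w = -397/4071 ≈ -0.097519
w*(42 - 49*1) = -397*(42 - 49*1)/4071 = -397*(42 - 49)/4071 = -397/4071*(-7) = 2779/4071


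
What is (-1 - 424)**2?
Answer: 180625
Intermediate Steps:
(-1 - 424)**2 = (-425)**2 = 180625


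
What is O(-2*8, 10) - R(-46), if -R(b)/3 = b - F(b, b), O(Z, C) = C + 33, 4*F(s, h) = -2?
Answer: -187/2 ≈ -93.500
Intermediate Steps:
F(s, h) = -½ (F(s, h) = (¼)*(-2) = -½)
O(Z, C) = 33 + C
R(b) = -3/2 - 3*b (R(b) = -3*(b - 1*(-½)) = -3*(b + ½) = -3*(½ + b) = -3/2 - 3*b)
O(-2*8, 10) - R(-46) = (33 + 10) - (-3/2 - 3*(-46)) = 43 - (-3/2 + 138) = 43 - 1*273/2 = 43 - 273/2 = -187/2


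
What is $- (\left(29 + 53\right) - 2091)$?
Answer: $2009$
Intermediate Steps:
$- (\left(29 + 53\right) - 2091) = - (82 - 2091) = \left(-1\right) \left(-2009\right) = 2009$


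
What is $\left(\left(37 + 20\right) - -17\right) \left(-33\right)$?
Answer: $-2442$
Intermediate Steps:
$\left(\left(37 + 20\right) - -17\right) \left(-33\right) = \left(57 + \left(-11 + 28\right)\right) \left(-33\right) = \left(57 + 17\right) \left(-33\right) = 74 \left(-33\right) = -2442$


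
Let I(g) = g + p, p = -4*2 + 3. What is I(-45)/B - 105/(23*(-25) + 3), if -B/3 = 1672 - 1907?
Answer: 9085/80652 ≈ 0.11264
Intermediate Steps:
B = 705 (B = -3*(1672 - 1907) = -3*(-235) = 705)
p = -5 (p = -8 + 3 = -5)
I(g) = -5 + g (I(g) = g - 5 = -5 + g)
I(-45)/B - 105/(23*(-25) + 3) = (-5 - 45)/705 - 105/(23*(-25) + 3) = -50*1/705 - 105/(-575 + 3) = -10/141 - 105/(-572) = -10/141 - 105*(-1/572) = -10/141 + 105/572 = 9085/80652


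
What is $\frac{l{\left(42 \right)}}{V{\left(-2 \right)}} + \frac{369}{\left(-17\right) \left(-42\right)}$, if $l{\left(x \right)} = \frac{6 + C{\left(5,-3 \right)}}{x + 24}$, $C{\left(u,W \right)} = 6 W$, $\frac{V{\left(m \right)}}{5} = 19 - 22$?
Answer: $\frac{20771}{39270} \approx 0.52893$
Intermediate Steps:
$V{\left(m \right)} = -15$ ($V{\left(m \right)} = 5 \left(19 - 22\right) = 5 \left(-3\right) = -15$)
$l{\left(x \right)} = - \frac{12}{24 + x}$ ($l{\left(x \right)} = \frac{6 + 6 \left(-3\right)}{x + 24} = \frac{6 - 18}{24 + x} = - \frac{12}{24 + x}$)
$\frac{l{\left(42 \right)}}{V{\left(-2 \right)}} + \frac{369}{\left(-17\right) \left(-42\right)} = \frac{\left(-12\right) \frac{1}{24 + 42}}{-15} + \frac{369}{\left(-17\right) \left(-42\right)} = - \frac{12}{66} \left(- \frac{1}{15}\right) + \frac{369}{714} = \left(-12\right) \frac{1}{66} \left(- \frac{1}{15}\right) + 369 \cdot \frac{1}{714} = \left(- \frac{2}{11}\right) \left(- \frac{1}{15}\right) + \frac{123}{238} = \frac{2}{165} + \frac{123}{238} = \frac{20771}{39270}$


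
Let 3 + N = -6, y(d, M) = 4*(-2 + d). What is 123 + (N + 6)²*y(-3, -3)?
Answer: -57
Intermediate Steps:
y(d, M) = -8 + 4*d
N = -9 (N = -3 - 6 = -9)
123 + (N + 6)²*y(-3, -3) = 123 + (-9 + 6)²*(-8 + 4*(-3)) = 123 + (-3)²*(-8 - 12) = 123 + 9*(-20) = 123 - 180 = -57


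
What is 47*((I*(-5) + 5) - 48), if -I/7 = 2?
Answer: 1269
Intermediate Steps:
I = -14 (I = -7*2 = -14)
47*((I*(-5) + 5) - 48) = 47*((-14*(-5) + 5) - 48) = 47*((70 + 5) - 48) = 47*(75 - 48) = 47*27 = 1269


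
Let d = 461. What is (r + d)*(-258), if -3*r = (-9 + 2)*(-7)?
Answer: -114724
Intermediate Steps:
r = -49/3 (r = -(-9 + 2)*(-7)/3 = -(-7)*(-7)/3 = -⅓*49 = -49/3 ≈ -16.333)
(r + d)*(-258) = (-49/3 + 461)*(-258) = (1334/3)*(-258) = -114724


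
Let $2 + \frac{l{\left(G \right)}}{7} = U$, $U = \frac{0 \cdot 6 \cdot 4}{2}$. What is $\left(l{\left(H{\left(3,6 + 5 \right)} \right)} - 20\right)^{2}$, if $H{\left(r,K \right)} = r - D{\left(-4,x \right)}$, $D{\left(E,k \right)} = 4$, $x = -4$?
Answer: $1156$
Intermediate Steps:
$H{\left(r,K \right)} = -4 + r$ ($H{\left(r,K \right)} = r - 4 = -4 + r$)
$U = 0$ ($U = 0 \cdot 4 \cdot \frac{1}{2} = 0 \cdot \frac{1}{2} = 0$)
$l{\left(G \right)} = -14$ ($l{\left(G \right)} = -14 + 7 \cdot 0 = -14 + 0 = -14$)
$\left(l{\left(H{\left(3,6 + 5 \right)} \right)} - 20\right)^{2} = \left(-14 - 20\right)^{2} = \left(-34\right)^{2} = 1156$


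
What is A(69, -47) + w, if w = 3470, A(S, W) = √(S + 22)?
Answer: 3470 + √91 ≈ 3479.5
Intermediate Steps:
A(S, W) = √(22 + S)
A(69, -47) + w = √(22 + 69) + 3470 = √91 + 3470 = 3470 + √91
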